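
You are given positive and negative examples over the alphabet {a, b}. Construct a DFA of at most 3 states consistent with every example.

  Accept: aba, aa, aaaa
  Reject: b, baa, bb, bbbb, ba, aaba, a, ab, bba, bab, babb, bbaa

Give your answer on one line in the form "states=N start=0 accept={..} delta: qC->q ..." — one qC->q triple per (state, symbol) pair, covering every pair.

states=3 start=0 accept={0} delta: 0a->1 0b->2 1a->0 1b->1 2a->2 2b->2

Fold the examples into a partial DFA from state 0: repeatedly fix the first undefined (state, symbol) met by the shortest-then-alphabetical prefix, trying targets in increasing order and rejecting any under which an Accept and a Reject string meet in one state with the same remainder; add a state when all current targets are rejected. Accepting states are where Accept strings end.
a: 0a undefined. 0a->0: no, aba/ba meet in 0 with "ba" left. Open state 1: 0a->1.
b: 0b undefined. 0b->0: no, aa/baa meet in 1 with "a" left. 0b->1: no, aba/bba meet in 1 with "ba" left. Open state 2: 0b->2.
aa: 1a undefined. 1a->0: ok.
ab: 1b undefined. 1b->0: no, aba/a meet in 1. 1b->1: ok.
ba: 2a undefined. 2a->0: no, aba/ba meet in 0. 2a->1: no, aba/baa meet in 0. 2a->2: ok.
bb: 2b undefined. 2b->0: no, aba/bb meet in 0. 2b->1: no, aba/bba meet in 0. 2b->2: ok.
All examples now run through 3 states with every (state, symbol) defined. Accept strings end in {0}, Reject strings end in {1,2}; accept={0}.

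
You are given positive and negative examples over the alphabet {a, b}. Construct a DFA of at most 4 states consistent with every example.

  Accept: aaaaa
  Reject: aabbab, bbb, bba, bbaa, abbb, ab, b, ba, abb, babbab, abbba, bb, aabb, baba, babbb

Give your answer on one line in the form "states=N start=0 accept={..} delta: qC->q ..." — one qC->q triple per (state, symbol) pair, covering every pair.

Grow the machine one transition at a time. Run the examples from 0; the earliest place one falls off (shortest prefix, ties alphabetical) gets sent to the lowest-numbered state that keeps every Accept/Reject pair distinguishable — a pair clashes when both reach the same state with identical unread suffix — and to a fresh state only if none does.
a: 0a undefined. 0a->0: ok.
b: 0b undefined. 0b->0: no, aaaaa/aabbab meet in 0. Open state 1: 0b->1.
ba: 1a undefined. 1a->0: no, aaaaa/ba meet in 0. 1a->1: ok.
bb: 1b undefined. 1b->0: no, aaaaa/bba meet in 0. 1b->1: ok.
All examples now run through 2 states with every (state, symbol) defined. Accept strings end in {0}, Reject strings end in {1}; accept={0}.

states=2 start=0 accept={0} delta: 0a->0 0b->1 1a->1 1b->1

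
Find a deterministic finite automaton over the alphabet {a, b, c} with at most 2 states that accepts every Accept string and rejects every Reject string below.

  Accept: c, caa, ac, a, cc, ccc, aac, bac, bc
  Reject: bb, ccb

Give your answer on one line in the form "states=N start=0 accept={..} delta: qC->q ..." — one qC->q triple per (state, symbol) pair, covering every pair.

states=2 start=0 accept={0} delta: 0a->0 0b->1 0c->0 1a->0 1b->1 1c->0

Fold the examples into a partial DFA from state 0: repeatedly fix the first undefined (state, symbol) met by the shortest-then-alphabetical prefix, trying targets in increasing order and rejecting any under which an Accept and a Reject string meet in one state with the same remainder; add a state when all current targets are rejected. Accepting states are where Accept strings end.
a: 0a undefined. 0a->0: ok.
b: 0b undefined. 0b->0: no, a/bb meet in 0. Open state 1: 0b->1.
c: 0c undefined. 0c->0: ok.
ba: 1a undefined. 1a->0: ok.
bb: 1b undefined. 1b->0: no, c/bb meet in 0. 1b->1: ok.
bc: 1c undefined. 1c->0: ok.
All examples now run through 2 states with every (state, symbol) defined. Accept strings end in {0}, Reject strings end in {1}; accept={0}.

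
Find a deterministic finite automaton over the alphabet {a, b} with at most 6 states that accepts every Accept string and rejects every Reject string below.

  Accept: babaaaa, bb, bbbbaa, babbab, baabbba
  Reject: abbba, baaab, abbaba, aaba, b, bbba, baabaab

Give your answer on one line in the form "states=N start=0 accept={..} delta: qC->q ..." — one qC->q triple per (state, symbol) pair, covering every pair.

states=4 start=0 accept={0} delta: 0a->0 0b->1 1a->2 1b->0 2a->1 2b->3 3a->0 3b->2

Grow the machine one transition at a time. Run the examples from 0; the earliest place one falls off (shortest prefix, ties alphabetical) gets sent to the lowest-numbered state that keeps every Accept/Reject pair distinguishable — a pair clashes when both reach the same state with identical unread suffix — and to a fresh state only if none does.
a: 0a undefined. 0a->0: ok.
b: 0b undefined. 0b->0: no, babaaaa/abbba meet in 0. Open state 1: 0b->1.
ba: 1a undefined. 1a->0: no, babaaaa/aaba meet in 0. 1a->1: no, bb/baaab meet in 1 with "b" left. Open state 2: 1a->2.
bb: 1b undefined. 1b->0: ok.
baa: 2a undefined. 2a->0: no, baabbba/abbba meet in 2. 2a->1: ok.
bab: 2b undefined. 2b->0: no, babaaaa/baaab meet in 0. 2b->1: no, babaaaa/baaab meet in 1. 2b->2: no, babaaaa/abbba meet in 2. Open state 3: 2b->3.
baba: 3a undefined. 3a->0: ok.
babb: 3b undefined. 3b->0: no, babbab/b meet in 1. 3b->1: no, babbab/baaab meet in 3. 3b->2: ok.
All examples now run through 4 states with every (state, symbol) defined. Accept strings end in {0}, Reject strings end in {1,2,3}; accept={0}.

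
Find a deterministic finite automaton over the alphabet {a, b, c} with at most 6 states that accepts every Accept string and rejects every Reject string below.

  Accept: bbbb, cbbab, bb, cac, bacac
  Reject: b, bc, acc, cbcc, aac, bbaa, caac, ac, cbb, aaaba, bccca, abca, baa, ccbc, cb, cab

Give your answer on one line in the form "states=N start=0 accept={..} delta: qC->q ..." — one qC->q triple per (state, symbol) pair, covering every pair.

states=5 start=0 accept={3} delta: 0a->0 0b->1 0c->2 1a->0 1b->3 1c->0 2a->3 2b->4 2c->0 3a->0 3b->1 3c->3 4a->1 4b->4 4c->0

Fold the examples into a partial DFA from state 0: repeatedly fix the first undefined (state, symbol) met by the shortest-then-alphabetical prefix, trying targets in increasing order and rejecting any under which an Accept and a Reject string meet in one state with the same remainder; add a state when all current targets are rejected. Accepting states are where Accept strings end.
a: 0a undefined. 0a->0: ok.
b: 0b undefined. 0b->0: no, bbbb/b meet in 0. Open state 1: 0b->1.
c: 0c undefined. 0c->0: no, bb/cbb meet in 1 with "b" left. 0c->1: no, bb/cb meet in 1 with "b" left. Open state 2: 0c->2.
ba: 1a undefined. 1a->0: ok.
bb: 1b undefined. 1b->0: no, bbbb/bbaa meet in 0. 1b->1: no, bbbb/b meet in 1. 1b->2: no, bbbb/cbb meet in 2 with "bb" left. Open state 3: 1b->3.
bc: 1c undefined. 1c->0: ok.
ca: 2a undefined. 2a->0: no, cac/aac meet in 2. 2a->1: no, bb/cab meet in 3. 2a->2: no, cac/acc meet in 2 with "c" left. 2a->3: ok.
cb: 2b undefined. 2b->0: no, cbbab/b meet in 1. 2b->1: no, bb/cbb meet in 3. 2b->2: no, cbbab/cab meet in 3 with "b" left. 2b->3: no, bb/cb meet in 3. Open state 4: 2b->4.
cc: 2c undefined. 2c->0: ok.
bba: 3a undefined. 3a->0: ok.
bbb: 3b undefined. 3b->0: no, bbbb/b meet in 1. 3b->1: ok.
cac: 3c undefined. 3c->0: no, cac/bc meet in 0. 3c->1: no, cac/b meet in 1. 3c->2: no, cac/aac meet in 2. 3c->3: ok.
cbb: 4b undefined. 4b->0: no, cbbab/b meet in 1. 4b->1: no, cbbab/b meet in 1. 4b->2: no, cbbab/b meet in 1. 4b->3: no, bbbb/cbb meet in 3. 4b->4: ok.
cbc: 4c undefined. 4c->0: ok.
cbba: 4a undefined. 4a->0: no, cbbab/b meet in 1. 4a->1: ok.
All examples now run through 5 states with every (state, symbol) defined. Accept strings end in {3}, Reject strings end in {0,1,2,4}; accept={3}.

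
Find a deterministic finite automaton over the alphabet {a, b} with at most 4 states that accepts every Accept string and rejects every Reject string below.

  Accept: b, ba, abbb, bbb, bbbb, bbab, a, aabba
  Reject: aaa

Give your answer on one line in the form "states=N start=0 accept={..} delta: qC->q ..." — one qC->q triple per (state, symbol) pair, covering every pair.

Grow the machine one transition at a time. Run the examples from 0; the earliest place one falls off (shortest prefix, ties alphabetical) gets sent to the lowest-numbered state that keeps every Accept/Reject pair distinguishable — a pair clashes when both reach the same state with identical unread suffix — and to a fresh state only if none does.
a: 0a undefined. 0a->0: no, a/aaa meet in 0. Open state 1: 0a->1.
b: 0b undefined. 0b->0: ok.
aa: 1a undefined. 1a->0: no, ba/aaa meet in 1. 1a->1: no, ba/aaa meet in 1. Open state 2: 1a->2.
ab: 1b undefined. 1b->0: ok.
aaa: 2a undefined. 2a->0: no, b/aaa meet in 0. 2a->1: no, ba/aaa meet in 1. 2a->2: ok.
aab: 2b undefined. 2b->0: ok.
All examples now run through 3 states with every (state, symbol) defined. Accept strings end in {0,1}, Reject strings end in {2}; accept={0,1}.

states=3 start=0 accept={0,1} delta: 0a->1 0b->0 1a->2 1b->0 2a->2 2b->0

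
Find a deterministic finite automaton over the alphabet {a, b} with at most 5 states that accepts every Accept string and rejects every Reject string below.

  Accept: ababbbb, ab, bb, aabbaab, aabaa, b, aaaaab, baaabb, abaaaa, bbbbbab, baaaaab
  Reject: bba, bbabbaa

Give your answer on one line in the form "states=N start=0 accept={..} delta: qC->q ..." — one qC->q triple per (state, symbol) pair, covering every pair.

states=4 start=0 accept={0,1,2} delta: 0a->0 0b->1 1a->0 1b->2 2a->3 2b->0 3a->3 3b->1

Fold the examples into a partial DFA from state 0: repeatedly fix the first undefined (state, symbol) met by the shortest-then-alphabetical prefix, trying targets in increasing order and rejecting any under which an Accept and a Reject string meet in one state with the same remainder; add a state when all current targets are rejected. Accepting states are where Accept strings end.
a: 0a undefined. 0a->0: ok.
b: 0b undefined. 0b->0: no, ababbbb/bba meet in 0. Open state 1: 0b->1.
ba: 1a undefined. 1a->0: ok.
bb: 1b undefined. 1b->0: no, ababbbb/bba meet in 0. 1b->1: no, aabaa/bba meet in 0. Open state 2: 1b->2.
bba: 2a undefined. 2a->0: no, aabaa/bba meet in 0. 2a->1: no, ab/bba meet in 1. 2a->2: no, bb/bba meet in 2. Open state 3: 2a->3.
bbb: 2b undefined. 2b->0: ok.
bbab: 3b undefined. 3b->0: no, aabaa/bbabbaa meet in 0. 3b->1: ok.
aabbaa: 3a undefined. 3a->0: no, aabaa/bbabbaa meet in 0. 3a->1: no, ababbbb/bbabbaa meet in 1. 3a->2: no, bb/bbabbaa meet in 2. 3a->3: ok.
All examples now run through 4 states with every (state, symbol) defined. Accept strings end in {0,1,2}, Reject strings end in {3}; accept={0,1,2}.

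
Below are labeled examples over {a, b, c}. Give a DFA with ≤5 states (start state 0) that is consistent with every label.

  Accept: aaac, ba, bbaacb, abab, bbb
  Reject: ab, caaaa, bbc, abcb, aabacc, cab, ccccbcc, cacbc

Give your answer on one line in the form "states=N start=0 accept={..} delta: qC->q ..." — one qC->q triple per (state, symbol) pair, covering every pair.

State merging on the prefix tree: take the shortest (then alphabetical) example prefix whose next move is undefined and point that move at state 0, else 1, else 2, ...; a target is out if some Accept/Reject pair would then sit in one state with the same input left (inseparable). If every existing state is out, open a new one.
a: 0a undefined. 0a->0: ok.
b: 0b undefined. 0b->0: no, aaac/bbc meet in 0 with "c" left. Open state 1: 0b->1.
c: 0c undefined. 0c->0: no, aaac/caaaa meet in 0. 0c->1: no, aaac/ab meet in 1. Open state 2: 0c->2.
ba: 1a undefined. 1a->0: no, abab/ab meet in 1. 1a->1: no, ba/ab meet in 1. 1a->2: ok.
bb: 1b undefined. 1b->0: no, aaac/bbc meet in 2. 1b->1: no, bbb/ab meet in 1. 1b->2: ok.
ca: 2a undefined. 2a->0: ok.
cc: 2c undefined. 2c->0: no, aaac/aabacc meet in 2. 2c->1: ok.
abc: 1c undefined. 1c->0: ok.
bbb: 2b undefined. 2b->0: no, aaac/cacbc meet in 2. 2b->1: no, aaac/ccccbcc meet in 2. 2b->2: ok.
All examples now run through 3 states with every (state, symbol) defined. Accept strings end in {2}, Reject strings end in {0,1}; accept={2}.

states=3 start=0 accept={2} delta: 0a->0 0b->1 0c->2 1a->2 1b->2 1c->0 2a->0 2b->2 2c->1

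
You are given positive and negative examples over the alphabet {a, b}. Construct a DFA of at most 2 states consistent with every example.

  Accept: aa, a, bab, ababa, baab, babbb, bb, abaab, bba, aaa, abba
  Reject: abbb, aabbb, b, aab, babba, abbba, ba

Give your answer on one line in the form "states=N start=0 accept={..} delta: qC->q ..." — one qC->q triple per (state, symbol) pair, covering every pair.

states=2 start=0 accept={0} delta: 0a->0 0b->1 1a->1 1b->0

Fold the examples into a partial DFA from state 0: repeatedly fix the first undefined (state, symbol) met by the shortest-then-alphabetical prefix, trying targets in increasing order and rejecting any under which an Accept and a Reject string meet in one state with the same remainder; add a state when all current targets are rejected. Accepting states are where Accept strings end.
a: 0a undefined. 0a->0: ok.
b: 0b undefined. 0b->0: no, aa/abbb meet in 0. Open state 1: 0b->1.
ba: 1a undefined. 1a->0: no, aa/ba meet in 0. 1a->1: ok.
bb: 1b undefined. 1b->0: ok.
All examples now run through 2 states with every (state, symbol) defined. Accept strings end in {0}, Reject strings end in {1}; accept={0}.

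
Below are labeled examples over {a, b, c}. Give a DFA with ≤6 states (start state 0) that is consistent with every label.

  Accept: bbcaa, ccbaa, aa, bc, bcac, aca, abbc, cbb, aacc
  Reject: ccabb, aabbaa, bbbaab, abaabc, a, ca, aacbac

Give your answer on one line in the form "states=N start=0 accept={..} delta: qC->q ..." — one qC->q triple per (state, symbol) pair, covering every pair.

states=4 start=0 accept={0,2} delta: 0a->1 0b->0 0c->0 1a->2 1b->1 1c->2 2a->2 2b->3 2c->1 3a->0 3b->3 3c->1

State merging on the prefix tree: take the shortest (then alphabetical) example prefix whose next move is undefined and point that move at state 0, else 1, else 2, ...; a target is out if some Accept/Reject pair would then sit in one state with the same input left (inseparable). If every existing state is out, open a new one.
a: 0a undefined. 0a->0: no, aa/a meet in 0. Open state 1: 0a->1.
b: 0b undefined. 0b->0: ok.
c: 0c undefined. 0c->0: ok.
aa: 1a undefined. 1a->0: no, bbcaa/aabbaa meet in 0. 1a->1: no, bbcaa/a meet in 1. Open state 2: 1a->2.
ab: 1b undefined. 1b->0: no, bc/ccabb meet in 0. 1b->1: ok.
ac: 1c undefined. 1c->0: no, aca/ccabb meet in 1. 1c->1: no, bcac/ccabb meet in 1. 1c->2: ok.
aab: 2b undefined. 2b->0: no, bbcaa/aabbaa meet in 2. 2b->1: no, aca/aabbaa meet in 2 with "a" left. 2b->2: no, bbcaa/bbbaab meet in 2. Open state 3: 2b->3.
aac: 2c undefined. 2c->0: no, bbcaa/aacbac meet in 2. 2c->1: ok.
aca: 2a undefined. 2a->0: no, bc/abaabc meet in 0. 2a->1: no, bbcaa/abaabc meet in 2. 2a->2: ok.
aabb: 3b undefined. 3b->0: no, bbcaa/aabbaa meet in 2. 3b->1: no, bbcaa/aabbaa meet in 2. 3b->2: no, bbcaa/aabbaa meet in 2. 3b->3: ok.
aabba: 3a undefined. 3a->0: ok.
abaabc: 3c undefined. 3c->0: no, bc/abaabc meet in 0. 3c->1: ok.
All examples now run through 4 states with every (state, symbol) defined. Accept strings end in {0,2}, Reject strings end in {1,3}; accept={0,2}.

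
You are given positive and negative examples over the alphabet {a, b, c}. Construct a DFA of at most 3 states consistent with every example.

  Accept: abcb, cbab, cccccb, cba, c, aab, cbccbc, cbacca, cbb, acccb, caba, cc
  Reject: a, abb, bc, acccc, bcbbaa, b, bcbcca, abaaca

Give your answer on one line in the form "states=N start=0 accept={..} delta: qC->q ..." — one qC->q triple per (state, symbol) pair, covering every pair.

State merging on the prefix tree: take the shortest (then alphabetical) example prefix whose next move is undefined and point that move at state 0, else 1, else 2, ...; a target is out if some Accept/Reject pair would then sit in one state with the same input left (inseparable). If every existing state is out, open a new one.
a: 0a undefined. 0a->0: no, aab/b meet in 0 with "b" left. Open state 1: 0a->1.
b: 0b undefined. 0b->0: no, c/bc meet in 0 with "c" left. 0b->1: ok.
c: 0c undefined. 0c->0: no, cccccb/a meet in 1. 0c->1: no, c/a meet in 1. Open state 2: 0c->2.
aa: 1a undefined. 1a->0: no, aab/a meet in 1. 1a->1: ok.
ab: 1b undefined. 1b->0: ok.
ac: 1c undefined. 1c->0: no, aab/bc meet in 0. 1c->1: ok.
ca: 2a undefined. 2a->0: no, caba/a meet in 1. 2a->1: no, caba/a meet in 1. 2a->2: ok.
cb: 2b undefined. 2b->0: no, cba/a meet in 1. 2b->1: no, abcb/a meet in 1. 2b->2: ok.
cc: 2c undefined. 2c->0: ok.
All examples now run through 3 states with every (state, symbol) defined. Accept strings end in {0,2}, Reject strings end in {1}; accept={0,2}.

states=3 start=0 accept={0,2} delta: 0a->1 0b->1 0c->2 1a->1 1b->0 1c->1 2a->2 2b->2 2c->0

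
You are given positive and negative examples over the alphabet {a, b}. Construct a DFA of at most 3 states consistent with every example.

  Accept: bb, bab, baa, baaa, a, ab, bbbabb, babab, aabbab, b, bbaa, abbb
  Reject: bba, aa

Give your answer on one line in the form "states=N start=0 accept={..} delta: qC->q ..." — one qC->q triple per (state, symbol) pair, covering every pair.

states=3 start=0 accept={0,1} delta: 0a->1 0b->1 1a->2 1b->1 2a->0 2b->0

State merging on the prefix tree: take the shortest (then alphabetical) example prefix whose next move is undefined and point that move at state 0, else 1, else 2, ...; a target is out if some Accept/Reject pair would then sit in one state with the same input left (inseparable). If every existing state is out, open a new one.
a: 0a undefined. 0a->0: no, a/aa meet in 0. Open state 1: 0a->1.
b: 0b undefined. 0b->0: no, baa/aa meet in 1 with "a" left. 0b->1: ok.
aa: 1a undefined. 1a->0: no, baaa/aa meet in 0. 1a->1: no, baa/aa meet in 1. Open state 2: 1a->2.
ab: 1b undefined. 1b->0: no, a/bba meet in 1. 1b->1: ok.
aab: 2b undefined. 2b->0: ok.
baa: 2a undefined. 2a->0: ok.
All examples now run through 3 states with every (state, symbol) defined. Accept strings end in {0,1}, Reject strings end in {2}; accept={0,1}.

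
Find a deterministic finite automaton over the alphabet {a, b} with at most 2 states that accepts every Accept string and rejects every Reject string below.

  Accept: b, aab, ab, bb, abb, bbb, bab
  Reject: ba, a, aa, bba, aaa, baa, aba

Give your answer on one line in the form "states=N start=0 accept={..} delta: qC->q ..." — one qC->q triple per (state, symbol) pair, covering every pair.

states=2 start=0 accept={1} delta: 0a->0 0b->1 1a->0 1b->1

State merging on the prefix tree: take the shortest (then alphabetical) example prefix whose next move is undefined and point that move at state 0, else 1, else 2, ...; a target is out if some Accept/Reject pair would then sit in one state with the same input left (inseparable). If every existing state is out, open a new one.
a: 0a undefined. 0a->0: ok.
b: 0b undefined. 0b->0: no, b/ba meet in 0. Open state 1: 0b->1.
ba: 1a undefined. 1a->0: ok.
bb: 1b undefined. 1b->0: no, bb/ba meet in 0. 1b->1: ok.
All examples now run through 2 states with every (state, symbol) defined. Accept strings end in {1}, Reject strings end in {0}; accept={1}.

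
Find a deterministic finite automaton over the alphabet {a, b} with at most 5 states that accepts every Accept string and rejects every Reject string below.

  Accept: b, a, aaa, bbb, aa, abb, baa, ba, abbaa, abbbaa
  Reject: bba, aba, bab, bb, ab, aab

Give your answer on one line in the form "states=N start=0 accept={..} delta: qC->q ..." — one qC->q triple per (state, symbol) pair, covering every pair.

states=3 start=0 accept={1} delta: 0a->1 0b->1 1a->1 1b->2 2a->0 2b->1

Fold the examples into a partial DFA from state 0: repeatedly fix the first undefined (state, symbol) met by the shortest-then-alphabetical prefix, trying targets in increasing order and rejecting any under which an Accept and a Reject string meet in one state with the same remainder; add a state when all current targets are rejected. Accepting states are where Accept strings end.
a: 0a undefined. 0a->0: no, b/ab meet in 0 with "b" left. Open state 1: 0a->1.
b: 0b undefined. 0b->0: no, b/bb meet in 0. 0b->1: ok.
aa: 1a undefined. 1a->0: no, b/bab meet in 1. 1a->1: ok.
ab: 1b undefined. 1b->0: no, b/bba meet in 1. 1b->1: no, b/bba meet in 1. Open state 2: 1b->2.
aba: 2a undefined. 2a->0: ok.
abb: 2b undefined. 2b->0: no, bbb/bba meet in 0. 2b->1: ok.
All examples now run through 3 states with every (state, symbol) defined. Accept strings end in {1}, Reject strings end in {0,2}; accept={1}.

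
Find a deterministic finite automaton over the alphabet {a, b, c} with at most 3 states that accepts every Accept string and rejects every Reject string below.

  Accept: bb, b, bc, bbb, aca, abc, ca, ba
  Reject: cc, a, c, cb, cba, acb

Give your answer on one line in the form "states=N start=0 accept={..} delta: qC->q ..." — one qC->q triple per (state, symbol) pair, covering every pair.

states=3 start=0 accept={1} delta: 0a->0 0b->1 0c->2 1a->1 1b->1 1c->1 2a->1 2b->0 2c->0

State merging on the prefix tree: take the shortest (then alphabetical) example prefix whose next move is undefined and point that move at state 0, else 1, else 2, ...; a target is out if some Accept/Reject pair would then sit in one state with the same input left (inseparable). If every existing state is out, open a new one.
a: 0a undefined. 0a->0: ok.
b: 0b undefined. 0b->0: no, bb/a meet in 0. Open state 1: 0b->1.
c: 0c undefined. 0c->0: no, b/cb meet in 1. 0c->1: no, bb/cb meet in 1 with "b" left. Open state 2: 0c->2.
ba: 1a undefined. 1a->0: no, ba/a meet in 0. 1a->1: ok.
bb: 1b undefined. 1b->0: no, bb/a meet in 0. 1b->1: ok.
bc: 1c undefined. 1c->0: no, bc/a meet in 0. 1c->1: ok.
ca: 2a undefined. 2a->0: no, aca/a meet in 0. 2a->1: ok.
cb: 2b undefined. 2b->0: ok.
cc: 2c undefined. 2c->0: ok.
All examples now run through 3 states with every (state, symbol) defined. Accept strings end in {1}, Reject strings end in {0,2}; accept={1}.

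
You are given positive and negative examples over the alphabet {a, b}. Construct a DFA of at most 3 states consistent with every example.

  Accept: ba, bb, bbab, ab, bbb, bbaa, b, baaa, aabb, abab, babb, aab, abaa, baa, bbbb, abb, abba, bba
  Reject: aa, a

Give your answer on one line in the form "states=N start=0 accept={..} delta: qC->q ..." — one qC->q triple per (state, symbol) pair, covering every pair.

states=2 start=0 accept={1} delta: 0a->0 0b->1 1a->1 1b->1

Grow the machine one transition at a time. Run the examples from 0; the earliest place one falls off (shortest prefix, ties alphabetical) gets sent to the lowest-numbered state that keeps every Accept/Reject pair distinguishable — a pair clashes when both reach the same state with identical unread suffix — and to a fresh state only if none does.
a: 0a undefined. 0a->0: ok.
b: 0b undefined. 0b->0: no, ba/aa meet in 0. Open state 1: 0b->1.
ba: 1a undefined. 1a->0: no, ba/aa meet in 0. 1a->1: ok.
bb: 1b undefined. 1b->0: no, bb/aa meet in 0. 1b->1: ok.
All examples now run through 2 states with every (state, symbol) defined. Accept strings end in {1}, Reject strings end in {0}; accept={1}.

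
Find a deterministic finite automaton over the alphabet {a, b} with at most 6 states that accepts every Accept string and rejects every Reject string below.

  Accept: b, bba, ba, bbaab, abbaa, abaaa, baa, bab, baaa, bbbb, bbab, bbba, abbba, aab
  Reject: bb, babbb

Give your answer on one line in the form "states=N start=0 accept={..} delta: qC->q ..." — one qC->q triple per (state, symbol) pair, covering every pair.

states=4 start=0 accept={0,1} delta: 0a->0 0b->1 1a->0 1b->2 2a->0 2b->3 3a->0 3b->0

Grow the machine one transition at a time. Run the examples from 0; the earliest place one falls off (shortest prefix, ties alphabetical) gets sent to the lowest-numbered state that keeps every Accept/Reject pair distinguishable — a pair clashes when both reach the same state with identical unread suffix — and to a fresh state only if none does.
a: 0a undefined. 0a->0: ok.
b: 0b undefined. 0b->0: no, b/bb meet in 0. Open state 1: 0b->1.
ba: 1a undefined. 1a->0: ok.
bb: 1b undefined. 1b->0: no, b/babbb meet in 1. 1b->1: no, b/bb meet in 1. Open state 2: 1b->2.
bba: 2a undefined. 2a->0: ok.
bbb: 2b undefined. 2b->0: no, bba/babbb meet in 0. 2b->1: no, b/babbb meet in 1. 2b->2: no, bbbb/bb meet in 2. Open state 3: 2b->3.
bbba: 3a undefined. 3a->0: ok.
bbbb: 3b undefined. 3b->0: ok.
All examples now run through 4 states with every (state, symbol) defined. Accept strings end in {0,1}, Reject strings end in {2,3}; accept={0,1}.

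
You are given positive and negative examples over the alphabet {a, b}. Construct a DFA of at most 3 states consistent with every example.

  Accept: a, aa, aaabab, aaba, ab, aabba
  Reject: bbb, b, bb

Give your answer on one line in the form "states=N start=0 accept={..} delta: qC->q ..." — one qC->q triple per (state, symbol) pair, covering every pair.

Fold the examples into a partial DFA from state 0: repeatedly fix the first undefined (state, symbol) met by the shortest-then-alphabetical prefix, trying targets in increasing order and rejecting any under which an Accept and a Reject string meet in one state with the same remainder; add a state when all current targets are rejected. Accepting states are where Accept strings end.
a: 0a undefined. 0a->0: no, ab/b meet in 0 with "b" left. Open state 1: 0a->1.
b: 0b undefined. 0b->0: ok.
aa: 1a undefined. 1a->0: no, aa/bbb meet in 0. 1a->1: ok.
ab: 1b undefined. 1b->0: no, aaabab/bbb meet in 0. 1b->1: ok.
All examples now run through 2 states with every (state, symbol) defined. Accept strings end in {1}, Reject strings end in {0}; accept={1}.

states=2 start=0 accept={1} delta: 0a->1 0b->0 1a->1 1b->1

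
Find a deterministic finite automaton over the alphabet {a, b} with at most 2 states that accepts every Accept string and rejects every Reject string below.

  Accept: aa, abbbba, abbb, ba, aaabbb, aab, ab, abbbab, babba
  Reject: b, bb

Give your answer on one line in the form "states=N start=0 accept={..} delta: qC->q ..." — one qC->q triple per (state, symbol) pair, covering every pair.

states=2 start=0 accept={1} delta: 0a->1 0b->0 1a->1 1b->1

State merging on the prefix tree: take the shortest (then alphabetical) example prefix whose next move is undefined and point that move at state 0, else 1, else 2, ...; a target is out if some Accept/Reject pair would then sit in one state with the same input left (inseparable). If every existing state is out, open a new one.
a: 0a undefined. 0a->0: no, aab/b meet in 0 with "b" left. Open state 1: 0a->1.
b: 0b undefined. 0b->0: ok.
aa: 1a undefined. 1a->0: no, aa/b meet in 0. 1a->1: ok.
ab: 1b undefined. 1b->0: no, abbb/b meet in 0. 1b->1: ok.
All examples now run through 2 states with every (state, symbol) defined. Accept strings end in {1}, Reject strings end in {0}; accept={1}.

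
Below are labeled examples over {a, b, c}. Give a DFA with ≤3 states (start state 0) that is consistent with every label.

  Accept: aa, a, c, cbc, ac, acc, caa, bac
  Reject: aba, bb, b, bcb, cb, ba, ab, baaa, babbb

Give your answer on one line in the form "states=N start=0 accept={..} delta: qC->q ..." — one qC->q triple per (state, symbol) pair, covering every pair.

states=2 start=0 accept={0} delta: 0a->0 0b->1 0c->0 1a->1 1b->1 1c->0

Fold the examples into a partial DFA from state 0: repeatedly fix the first undefined (state, symbol) met by the shortest-then-alphabetical prefix, trying targets in increasing order and rejecting any under which an Accept and a Reject string meet in one state with the same remainder; add a state when all current targets are rejected. Accepting states are where Accept strings end.
a: 0a undefined. 0a->0: ok.
b: 0b undefined. 0b->0: no, aa/aba meet in 0. Open state 1: 0b->1.
c: 0c undefined. 0c->0: ok.
ba: 1a undefined. 1a->0: no, aa/aba meet in 0. 1a->1: ok.
bb: 1b undefined. 1b->0: no, aa/bb meet in 0. 1b->1: ok.
bc: 1c undefined. 1c->0: ok.
All examples now run through 2 states with every (state, symbol) defined. Accept strings end in {0}, Reject strings end in {1}; accept={0}.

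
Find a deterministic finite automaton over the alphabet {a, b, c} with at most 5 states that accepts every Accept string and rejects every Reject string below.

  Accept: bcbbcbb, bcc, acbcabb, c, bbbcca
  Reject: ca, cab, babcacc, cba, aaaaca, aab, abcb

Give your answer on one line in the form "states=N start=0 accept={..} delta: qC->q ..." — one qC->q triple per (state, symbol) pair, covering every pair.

State merging on the prefix tree: take the shortest (then alphabetical) example prefix whose next move is undefined and point that move at state 0, else 1, else 2, ...; a target is out if some Accept/Reject pair would then sit in one state with the same input left (inseparable). If every existing state is out, open a new one.
a: 0a undefined. 0a->0: ok.
b: 0b undefined. 0b->0: ok.
c: 0c undefined. 0c->0: no, bcbbcbb/ca meet in 0. Open state 1: 0c->1.
ca: 1a undefined. 1a->0: no, bcc/babcacc meet in 1 with "c" left. 1a->1: no, c/ca meet in 1. Open state 2: 1a->2.
cb: 1b undefined. 1b->0: no, bcbbcbb/cba meet in 0. 1b->1: no, c/abcb meet in 1. 1b->2: ok.
bcc: 1c undefined. 1c->0: no, bcc/aab meet in 0. 1c->1: no, bbbcca/ca meet in 2. 1c->2: no, bcc/ca meet in 2. Open state 3: 1c->3.
cab: 2b undefined. 2b->0: no, bcbbcbb/cab meet in 0. 2b->1: no, c/cab meet in 1. 2b->2: ok.
cba: 2a undefined. 2a->0: ok.
acbc: 2c undefined. 2c->0: no, bcbbcbb/cba meet in 0. 2c->1: no, bcbbcbb/ca meet in 2. 2c->2: no, bcbbcbb/ca meet in 2. 2c->3: ok.
acbca: 3a undefined. 3a->0: no, acbcabb/cba meet in 0. 3a->1: no, acbcabb/ca meet in 2. 3a->2: no, acbcabb/ca meet in 2. 3a->3: ok.
acbcab: 3b undefined. 3b->0: no, bcbbcbb/cba meet in 0. 3b->1: no, bcbbcbb/ca meet in 2. 3b->2: no, bcbbcbb/ca meet in 2. 3b->3: ok.
babcacc: 3c undefined. 3c->0: ok.
All examples now run through 4 states with every (state, symbol) defined. Accept strings end in {1,3}, Reject strings end in {0,2}; accept={1,3}.

states=4 start=0 accept={1,3} delta: 0a->0 0b->0 0c->1 1a->2 1b->2 1c->3 2a->0 2b->2 2c->3 3a->3 3b->3 3c->0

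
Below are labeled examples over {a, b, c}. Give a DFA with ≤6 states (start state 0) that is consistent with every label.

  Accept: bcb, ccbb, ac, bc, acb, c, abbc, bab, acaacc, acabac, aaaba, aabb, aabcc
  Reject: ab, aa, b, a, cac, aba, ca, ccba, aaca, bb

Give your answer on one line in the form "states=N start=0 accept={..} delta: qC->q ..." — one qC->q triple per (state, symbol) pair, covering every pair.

states=5 start=0 accept={2,4} delta: 0a->1 0b->1 0c->2 1a->3 1b->0 1c->2 2a->3 2b->2 2c->2 3a->3 3b->4 3c->0 4a->2 4b->2 4c->0

Grow the machine one transition at a time. Run the examples from 0; the earliest place one falls off (shortest prefix, ties alphabetical) gets sent to the lowest-numbered state that keeps every Accept/Reject pair distinguishable — a pair clashes when both reach the same state with identical unread suffix — and to a fresh state only if none does.
a: 0a undefined. 0a->0: no, aaaba/aba meet in 0 with "ba" left. Open state 1: 0a->1.
b: 0b undefined. 0b->0: no, bab/ab meet in 1 with "b" left. 0b->1: ok.
c: 0c undefined. 0c->0: no, ccbb/ab meet in 1 with "b" left. 0c->1: no, c/b meet in 1. Open state 2: 0c->2.
aa: 1a undefined. 1a->0: no, bab/b meet in 1. 1a->1: no, bab/ab meet in 1 with "b" left. 1a->2: no, c/aa meet in 2. Open state 3: 1a->3.
ab: 1b undefined. 1b->0: ok.
ac: 1c undefined. 1c->0: no, bcb/b meet in 1. 1c->1: no, bcb/ab meet in 0. 1c->2: ok.
ca: 2a undefined. 2a->0: no, ac/cac meet in 2. 2a->1: no, ac/cac meet in 2. 2a->2: no, ac/ca meet in 2. 2a->3: ok.
cc: 2c undefined. 2c->0: no, ccbb/ab meet in 0. 2c->1: no, ccbb/b meet in 1. 2c->2: ok.
aaa: 3a undefined. 3a->0: no, aaaba/aa meet in 3. 3a->1: no, aaaba/b meet in 1. 3a->2: no, aaaba/ccba meet in 2 with "ba" left. 3a->3: ok.
aab: 3b undefined. 3b->0: no, bab/ab meet in 0. 3b->1: no, bab/b meet in 1. 3b->2: no, acabac/cac meet in 3 with "c" left. 3b->3: no, bab/aa meet in 3. Open state 4: 3b->4.
aac: 3c undefined. 3c->0: ok.
acb: 2b undefined. 2b->0: no, bcb/ab meet in 0. 2b->1: no, bcb/b meet in 1. 2b->2: ok.
aabb: 4b undefined. 4b->0: no, aabb/ab meet in 0. 4b->1: no, aabb/b meet in 1. 4b->2: ok.
aabc: 4c undefined. 4c->0: ok.
aaaba: 4a undefined. 4a->0: no, aaaba/ab meet in 0. 4a->1: no, aaaba/b meet in 1. 4a->2: ok.
All examples now run through 5 states with every (state, symbol) defined. Accept strings end in {2,4}, Reject strings end in {0,1,3}; accept={2,4}.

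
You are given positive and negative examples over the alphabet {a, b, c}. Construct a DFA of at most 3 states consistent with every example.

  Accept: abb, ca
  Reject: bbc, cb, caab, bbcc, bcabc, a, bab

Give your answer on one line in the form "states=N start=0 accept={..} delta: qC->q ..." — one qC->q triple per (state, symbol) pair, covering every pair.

states=3 start=0 accept={2} delta: 0a->0 0b->1 0c->2 1a->0 1b->2 1c->0 2a->2 2b->0 2c->1

Grow the machine one transition at a time. Run the examples from 0; the earliest place one falls off (shortest prefix, ties alphabetical) gets sent to the lowest-numbered state that keeps every Accept/Reject pair distinguishable — a pair clashes when both reach the same state with identical unread suffix — and to a fresh state only if none does.
a: 0a undefined. 0a->0: ok.
b: 0b undefined. 0b->0: no, abb/a meet in 0. Open state 1: 0b->1.
c: 0c undefined. 0c->0: no, ca/a meet in 0. 0c->1: no, abb/cb meet in 1 with "b" left. Open state 2: 0c->2.
ba: 1a undefined. 1a->0: ok.
bb: 1b undefined. 1b->0: no, abb/a meet in 0. 1b->1: no, abb/bab meet in 1. 1b->2: ok.
bc: 1c undefined. 1c->0: ok.
ca: 2a undefined. 2a->0: no, ca/bcabc meet in 0. 2a->1: no, ca/caab meet in 1. 2a->2: ok.
cb: 2b undefined. 2b->0: ok.
bbc: 2c undefined. 2c->0: no, abb/bbcc meet in 2. 2c->1: ok.
All examples now run through 3 states with every (state, symbol) defined. Accept strings end in {2}, Reject strings end in {0,1}; accept={2}.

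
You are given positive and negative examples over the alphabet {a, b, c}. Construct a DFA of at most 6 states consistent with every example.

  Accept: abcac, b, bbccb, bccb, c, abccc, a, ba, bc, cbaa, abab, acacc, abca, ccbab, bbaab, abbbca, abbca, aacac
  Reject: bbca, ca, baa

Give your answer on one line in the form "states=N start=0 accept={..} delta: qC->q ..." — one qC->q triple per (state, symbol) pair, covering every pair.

Fold the examples into a partial DFA from state 0: repeatedly fix the first undefined (state, symbol) met by the shortest-then-alphabetical prefix, trying targets in increasing order and rejecting any under which an Accept and a Reject string meet in one state with the same remainder; add a state when all current targets are rejected. Accepting states are where Accept strings end.
a: 0a undefined. 0a->0: no, abbca/bbca meet in 0 with "bbca" left. Open state 1: 0a->1.
b: 0b undefined. 0b->0: ok.
c: 0c undefined. 0c->0: no, a/bbca meet in 1. 0c->1: ok.
aa: 1a undefined. 1a->0: no, b/bbca meet in 0. 1a->1: no, c/bbca meet in 1. Open state 2: 1a->2.
ab: 1b undefined. 1b->0: no, cbaa/bbca meet in 2. 1b->1: ok.
ac: 1c undefined. 1c->0: ok.
aac: 2c undefined. 2c->0: ok.
abab: 2b undefined. 2b->0: ok.
cbaa: 2a undefined. 2a->0: ok.
All examples now run through 3 states with every (state, symbol) defined. Accept strings end in {0,1}, Reject strings end in {2}; accept={0,1}.

states=3 start=0 accept={0,1} delta: 0a->1 0b->0 0c->1 1a->2 1b->1 1c->0 2a->0 2b->0 2c->0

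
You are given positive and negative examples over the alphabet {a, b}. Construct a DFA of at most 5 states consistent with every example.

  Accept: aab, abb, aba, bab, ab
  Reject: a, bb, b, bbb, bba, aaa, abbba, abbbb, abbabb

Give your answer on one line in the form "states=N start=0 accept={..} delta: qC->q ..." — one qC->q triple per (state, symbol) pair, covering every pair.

states=4 start=0 accept={2,3} delta: 0a->1 0b->0 1a->1 1b->2 2a->2 2b->3 3a->0 3b->0

Grow the machine one transition at a time. Run the examples from 0; the earliest place one falls off (shortest prefix, ties alphabetical) gets sent to the lowest-numbered state that keeps every Accept/Reject pair distinguishable — a pair clashes when both reach the same state with identical unread suffix — and to a fresh state only if none does.
a: 0a undefined. 0a->0: no, aab/b meet in 0 with "b" left. Open state 1: 0a->1.
b: 0b undefined. 0b->0: ok.
aa: 1a undefined. 1a->0: no, aab/bb meet in 0. 1a->1: ok.
ab: 1b undefined. 1b->0: no, aab/bb meet in 0. 1b->1: no, aab/a meet in 1. Open state 2: 1b->2.
aba: 2a undefined. 2a->0: no, aba/bb meet in 0. 2a->1: no, aba/a meet in 1. 2a->2: ok.
abb: 2b undefined. 2b->0: no, abb/bb meet in 0. 2b->1: no, aab/abbba meet in 2. 2b->2: no, aab/abbba meet in 2. Open state 3: 2b->3.
abba: 3a undefined. 3a->0: ok.
abbb: 3b undefined. 3b->0: ok.
All examples now run through 4 states with every (state, symbol) defined. Accept strings end in {2,3}, Reject strings end in {0,1}; accept={2,3}.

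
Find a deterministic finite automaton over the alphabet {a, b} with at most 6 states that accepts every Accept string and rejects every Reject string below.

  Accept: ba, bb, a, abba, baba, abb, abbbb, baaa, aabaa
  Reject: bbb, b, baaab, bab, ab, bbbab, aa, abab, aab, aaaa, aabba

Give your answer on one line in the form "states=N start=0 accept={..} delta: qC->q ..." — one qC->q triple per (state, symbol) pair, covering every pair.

Grow the machine one transition at a time. Run the examples from 0; the earliest place one falls off (shortest prefix, ties alphabetical) gets sent to the lowest-numbered state that keeps every Accept/Reject pair distinguishable — a pair clashes when both reach the same state with identical unread suffix — and to a fresh state only if none does.
a: 0a undefined. 0a->0: no, a/aa meet in 0. Open state 1: 0a->1.
b: 0b undefined. 0b->0: no, bb/bbb meet in 0. 0b->1: no, ba/aa meet in 1 with "a" left. Open state 2: 0b->2.
aa: 1a undefined. 1a->0: ok.
ab: 1b undefined. 1b->0: no, abb/b meet in 2. 1b->1: no, a/ab meet in 1. 1b->2: no, abba/aabba meet in 2 with "ba" left. Open state 3: 1b->3.
ba: 2a undefined. 2a->0: no, ba/aa meet in 0. 2a->1: no, aabaa/aa meet in 0. 2a->2: no, ba/b meet in 2. 2a->3: no, ba/ab meet in 3. Open state 4: 2a->4.
bb: 2b undefined. 2b->0: no, bb/aa meet in 0. 2b->1: ok.
aba: 3a undefined. 3a->0: ok.
abb: 3b undefined. 3b->0: no, abb/aa meet in 0. 3b->1: no, abba/aa meet in 0. 3b->2: no, abb/b meet in 2. 3b->3: no, abba/aa meet in 0. 3b->4: ok.
baa: 4a undefined. 4a->0: no, abba/aa meet in 0. 4a->1: no, baaa/aa meet in 0. 4a->2: no, abba/b meet in 2. 4a->3: no, abba/bbb meet in 3. 4a->4: ok.
bab: 4b undefined. 4b->0: no, abbbb/b meet in 2. 4b->1: no, bb/baaab meet in 1. 4b->2: ok.
All examples now run through 5 states with every (state, symbol) defined. Accept strings end in {1,4}, Reject strings end in {0,2,3}; accept={1,4}.

states=5 start=0 accept={1,4} delta: 0a->1 0b->2 1a->0 1b->3 2a->4 2b->1 3a->0 3b->4 4a->4 4b->2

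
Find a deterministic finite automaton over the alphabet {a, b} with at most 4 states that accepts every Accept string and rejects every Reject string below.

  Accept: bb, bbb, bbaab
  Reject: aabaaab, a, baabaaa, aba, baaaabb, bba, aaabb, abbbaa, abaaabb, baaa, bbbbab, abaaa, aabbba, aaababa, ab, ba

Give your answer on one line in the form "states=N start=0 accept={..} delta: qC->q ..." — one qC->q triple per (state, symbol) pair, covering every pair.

State merging on the prefix tree: take the shortest (then alphabetical) example prefix whose next move is undefined and point that move at state 0, else 1, else 2, ...; a target is out if some Accept/Reject pair would then sit in one state with the same input left (inseparable). If every existing state is out, open a new one.
a: 0a undefined. 0a->0: no, bb/aaabb meet in 0 with "bb" left. Open state 1: 0a->1.
b: 0b undefined. 0b->0: ok.
aa: 1a undefined. 1a->0: no, bb/baaaabb meet in 0. 1a->1: no, bbaab/bbbbab meet in 1 with "b" left. Open state 2: 1a->2.
ab: 1b undefined. 1b->0: no, bb/bbbbab meet in 0. 1b->1: ok.
aaa: 2a undefined. 2a->0: no, bb/aaabb meet in 0. 2a->1: ok.
aab: 2b undefined. 2b->0: no, bb/baaaabb meet in 0. 2b->1: no, bbaab/aabaaab meet in 1. 2b->2: no, bbaab/aba meet in 2. Open state 3: 2b->3.
aaba: 3a undefined. 3a->0: no, bb/aaababa meet in 0. 3a->1: ok.
aabb: 3b undefined. 3b->0: no, bb/baaaabb meet in 0. 3b->1: ok.
All examples now run through 4 states with every (state, symbol) defined. Accept strings end in {0,3}, Reject strings end in {1,2}; accept={0,3}.

states=4 start=0 accept={0,3} delta: 0a->1 0b->0 1a->2 1b->1 2a->1 2b->3 3a->1 3b->1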